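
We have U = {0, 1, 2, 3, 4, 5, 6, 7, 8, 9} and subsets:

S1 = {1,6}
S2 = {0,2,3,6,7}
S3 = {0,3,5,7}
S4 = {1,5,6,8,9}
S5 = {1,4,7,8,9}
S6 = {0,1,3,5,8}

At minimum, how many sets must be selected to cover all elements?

3

S2, S3, S5 together cover {0, 1, 2, 3, 4, 5, 6, 7, 8, 9} — every element.
No 2 of the 6 sets cover everything (all 15 pairs fall short), so 3 is minimum.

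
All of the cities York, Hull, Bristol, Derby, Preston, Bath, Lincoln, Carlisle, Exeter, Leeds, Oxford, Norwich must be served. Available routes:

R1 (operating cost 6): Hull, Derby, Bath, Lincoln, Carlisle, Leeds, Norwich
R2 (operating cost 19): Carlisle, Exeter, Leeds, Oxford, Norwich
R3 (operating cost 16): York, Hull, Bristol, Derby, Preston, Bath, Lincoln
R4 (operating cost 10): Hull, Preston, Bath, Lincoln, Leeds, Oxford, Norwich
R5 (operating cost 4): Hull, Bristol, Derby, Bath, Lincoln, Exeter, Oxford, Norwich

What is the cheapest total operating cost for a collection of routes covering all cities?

26

R1, R3, R5 cover every city at operating cost 6 + 16 + 4 = 26.
Any cover uses at least 2 routes; among all covering selections none totals below 26.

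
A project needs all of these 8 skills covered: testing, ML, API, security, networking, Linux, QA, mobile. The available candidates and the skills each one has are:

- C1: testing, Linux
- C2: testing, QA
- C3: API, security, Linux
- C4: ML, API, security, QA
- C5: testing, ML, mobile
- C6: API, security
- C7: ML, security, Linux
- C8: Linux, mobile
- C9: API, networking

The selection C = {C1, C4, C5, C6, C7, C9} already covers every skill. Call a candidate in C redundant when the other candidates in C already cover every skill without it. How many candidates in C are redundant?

Drop C1: the rest still cover every skill — redundant.
Drop C4: QA uncovered — not redundant.
Drop C5: mobile uncovered — not redundant.
Drop C6: the rest still cover every skill — redundant.
Drop C7: the rest still cover every skill — redundant.
Drop C9: networking uncovered — not redundant.
3 redundant: C1, C6, C7.

3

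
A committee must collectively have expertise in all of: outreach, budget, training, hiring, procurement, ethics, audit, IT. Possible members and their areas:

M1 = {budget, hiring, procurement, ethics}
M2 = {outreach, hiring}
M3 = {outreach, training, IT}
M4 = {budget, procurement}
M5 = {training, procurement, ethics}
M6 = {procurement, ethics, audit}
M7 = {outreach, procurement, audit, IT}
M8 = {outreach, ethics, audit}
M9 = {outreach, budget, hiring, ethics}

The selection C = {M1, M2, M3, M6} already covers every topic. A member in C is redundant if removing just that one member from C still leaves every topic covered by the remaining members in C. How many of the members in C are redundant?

1

Drop M1: budget uncovered — not redundant.
Drop M2: the rest still cover every topic — redundant.
Drop M3: training, IT uncovered — not redundant.
Drop M6: audit uncovered — not redundant.
1 redundant: M2.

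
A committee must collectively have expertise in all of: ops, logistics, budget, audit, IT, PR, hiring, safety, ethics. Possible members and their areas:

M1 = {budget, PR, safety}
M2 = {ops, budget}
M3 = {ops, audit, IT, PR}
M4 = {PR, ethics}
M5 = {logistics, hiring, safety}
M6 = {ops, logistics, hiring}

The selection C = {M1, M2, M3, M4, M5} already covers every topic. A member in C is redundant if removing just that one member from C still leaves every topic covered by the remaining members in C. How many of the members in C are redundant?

Drop M1: the rest still cover every topic — redundant.
Drop M2: the rest still cover every topic — redundant.
Drop M3: audit, IT uncovered — not redundant.
Drop M4: ethics uncovered — not redundant.
Drop M5: logistics, hiring uncovered — not redundant.
2 redundant: M1, M2.

2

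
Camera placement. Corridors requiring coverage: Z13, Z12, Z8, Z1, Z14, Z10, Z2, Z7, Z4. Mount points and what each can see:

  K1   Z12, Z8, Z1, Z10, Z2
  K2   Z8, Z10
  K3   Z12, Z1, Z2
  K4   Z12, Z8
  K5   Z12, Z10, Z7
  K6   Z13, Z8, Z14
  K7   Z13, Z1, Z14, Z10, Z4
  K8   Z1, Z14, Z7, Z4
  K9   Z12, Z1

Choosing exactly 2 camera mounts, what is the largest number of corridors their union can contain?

Choosing K1, K7 covers {Z13, Z12, Z8, Z1, Z14, Z10, Z2, Z4} — 8 corridors.
No choice of 2 camera mounts does better; here Z7 is left uncovered.

8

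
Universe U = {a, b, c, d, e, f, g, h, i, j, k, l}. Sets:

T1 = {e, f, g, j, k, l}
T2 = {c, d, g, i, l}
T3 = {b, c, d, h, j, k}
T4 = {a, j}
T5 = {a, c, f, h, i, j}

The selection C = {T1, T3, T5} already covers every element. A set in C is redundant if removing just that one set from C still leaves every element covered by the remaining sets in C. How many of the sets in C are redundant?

Drop T1: e, g, l uncovered — not redundant.
Drop T3: b, d uncovered — not redundant.
Drop T5: a, i uncovered — not redundant.
None of the sets in C is redundant.

0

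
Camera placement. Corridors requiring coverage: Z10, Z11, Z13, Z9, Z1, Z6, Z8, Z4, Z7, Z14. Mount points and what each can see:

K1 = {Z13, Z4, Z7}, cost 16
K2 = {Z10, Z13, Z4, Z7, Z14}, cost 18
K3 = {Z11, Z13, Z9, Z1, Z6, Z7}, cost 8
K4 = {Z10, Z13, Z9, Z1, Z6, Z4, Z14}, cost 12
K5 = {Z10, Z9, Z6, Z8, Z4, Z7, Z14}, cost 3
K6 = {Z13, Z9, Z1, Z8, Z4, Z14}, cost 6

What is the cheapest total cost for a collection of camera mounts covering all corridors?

11

K3, K5 cover every corridor at cost 8 + 3 = 11.
Any cover uses at least 2 camera mounts; among all covering selections none totals below 11.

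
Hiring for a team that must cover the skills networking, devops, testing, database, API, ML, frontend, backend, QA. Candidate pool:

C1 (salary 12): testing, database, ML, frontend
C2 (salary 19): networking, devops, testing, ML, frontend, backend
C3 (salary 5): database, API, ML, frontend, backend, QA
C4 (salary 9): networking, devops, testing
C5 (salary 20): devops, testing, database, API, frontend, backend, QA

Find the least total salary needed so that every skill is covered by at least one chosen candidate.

C3, C4 cover every skill at salary 5 + 9 = 14.
Any cover uses at least 2 candidates; among all covering selections none totals below 14.

14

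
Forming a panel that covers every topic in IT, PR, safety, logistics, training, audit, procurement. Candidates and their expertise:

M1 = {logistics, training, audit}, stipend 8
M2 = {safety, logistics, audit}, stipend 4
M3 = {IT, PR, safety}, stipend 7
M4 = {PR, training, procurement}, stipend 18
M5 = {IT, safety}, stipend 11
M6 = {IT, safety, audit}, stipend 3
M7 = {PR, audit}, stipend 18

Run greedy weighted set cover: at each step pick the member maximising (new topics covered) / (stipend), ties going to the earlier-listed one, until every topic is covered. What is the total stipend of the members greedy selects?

Pick 1: M6 adds 3 new (IT, safety, audit) at stipend 3 (ratio 3/3).
Pick 2: M1 adds 2 new (logistics, training) at stipend 8 (ratio 2/8).
Pick 3: M3 adds 1 new (PR) at stipend 7 (ratio 1/7).
Pick 4: M4 adds 1 new (procurement) at stipend 18 (ratio 1/18).
Greedy total stipend: 3 + 8 + 7 + 18 = 36. (The true optimum is 25, so greedy overshoots here.)

36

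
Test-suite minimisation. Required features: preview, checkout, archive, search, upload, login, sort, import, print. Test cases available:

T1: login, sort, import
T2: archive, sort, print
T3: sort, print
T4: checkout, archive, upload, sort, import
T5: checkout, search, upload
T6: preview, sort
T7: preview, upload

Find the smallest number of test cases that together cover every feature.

4

T1, T2, T5, T6 together cover {preview, checkout, archive, search, upload, login, sort, import, print} — every feature.
No 3 of the 7 test cases cover everything (all 35 triples fall short), so 4 is minimum.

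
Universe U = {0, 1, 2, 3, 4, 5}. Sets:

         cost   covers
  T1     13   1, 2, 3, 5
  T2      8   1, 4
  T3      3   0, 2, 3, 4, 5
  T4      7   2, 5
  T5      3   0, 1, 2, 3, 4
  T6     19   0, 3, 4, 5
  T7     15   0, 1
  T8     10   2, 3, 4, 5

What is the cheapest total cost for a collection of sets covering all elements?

T3, T5 cover every element at cost 3 + 3 = 6.
Any cover uses at least 2 sets; among all covering selections none totals below 6.

6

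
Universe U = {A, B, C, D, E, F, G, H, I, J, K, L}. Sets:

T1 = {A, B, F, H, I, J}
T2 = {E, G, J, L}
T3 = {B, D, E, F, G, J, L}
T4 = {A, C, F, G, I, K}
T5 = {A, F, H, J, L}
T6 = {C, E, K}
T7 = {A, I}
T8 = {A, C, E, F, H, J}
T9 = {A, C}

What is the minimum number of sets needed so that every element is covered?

3

T1, T3, T4 together cover {A, B, C, D, E, F, G, H, I, J, K, L} — every element.
No 2 of the 9 sets cover everything (all 36 pairs fall short), so 3 is minimum.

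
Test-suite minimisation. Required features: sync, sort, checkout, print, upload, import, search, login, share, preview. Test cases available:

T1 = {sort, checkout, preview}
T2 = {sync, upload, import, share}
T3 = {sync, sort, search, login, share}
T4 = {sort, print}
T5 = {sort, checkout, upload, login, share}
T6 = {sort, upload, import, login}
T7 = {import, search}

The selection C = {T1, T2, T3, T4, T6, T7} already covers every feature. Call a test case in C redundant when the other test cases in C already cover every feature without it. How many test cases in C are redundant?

4

Drop T1: checkout, preview uncovered — not redundant.
Drop T2: the rest still cover every feature — redundant.
Drop T3: the rest still cover every feature — redundant.
Drop T4: print uncovered — not redundant.
Drop T6: the rest still cover every feature — redundant.
Drop T7: the rest still cover every feature — redundant.
4 redundant: T2, T3, T6, T7.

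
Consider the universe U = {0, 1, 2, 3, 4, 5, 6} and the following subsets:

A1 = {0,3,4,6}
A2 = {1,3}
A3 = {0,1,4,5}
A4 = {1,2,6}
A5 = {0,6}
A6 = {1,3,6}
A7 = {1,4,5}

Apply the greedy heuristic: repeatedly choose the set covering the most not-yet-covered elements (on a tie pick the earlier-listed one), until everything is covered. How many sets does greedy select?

3

Pick 1: A1 covers 4 new elements (0, 3, 4, 6).
Pick 2: A3 covers 2 new elements (1, 5).
Pick 3: A4 covers 1 new elements (2).
Greedy uses 3 sets.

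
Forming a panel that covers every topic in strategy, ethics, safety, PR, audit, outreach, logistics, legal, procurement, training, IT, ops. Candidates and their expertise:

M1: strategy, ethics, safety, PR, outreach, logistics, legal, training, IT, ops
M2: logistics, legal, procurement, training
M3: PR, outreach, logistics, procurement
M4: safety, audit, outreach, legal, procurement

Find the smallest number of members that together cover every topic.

2

M1, M4 together cover {strategy, ethics, safety, PR, audit, outreach, logistics, legal, procurement, training, IT, ops} — every topic.
No single member contains all 12 topics, so 2 is optimal.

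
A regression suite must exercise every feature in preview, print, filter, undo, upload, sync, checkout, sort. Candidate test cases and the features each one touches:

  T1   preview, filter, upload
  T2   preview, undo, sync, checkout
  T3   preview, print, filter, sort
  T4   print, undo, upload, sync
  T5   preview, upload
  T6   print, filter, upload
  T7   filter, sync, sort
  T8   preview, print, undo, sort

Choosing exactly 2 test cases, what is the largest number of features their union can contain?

7

Choosing T2, T3 covers {preview, print, filter, undo, sync, checkout, sort} — 7 features.
No choice of 2 test cases does better; here upload is left uncovered.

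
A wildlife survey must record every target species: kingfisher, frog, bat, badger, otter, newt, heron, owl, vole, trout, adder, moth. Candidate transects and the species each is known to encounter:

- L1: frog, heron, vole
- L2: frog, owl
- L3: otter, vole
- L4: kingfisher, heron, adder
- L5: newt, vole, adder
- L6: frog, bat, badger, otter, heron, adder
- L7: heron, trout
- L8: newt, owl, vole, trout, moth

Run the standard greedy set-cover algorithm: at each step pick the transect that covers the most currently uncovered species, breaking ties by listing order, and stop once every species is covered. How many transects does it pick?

Pick 1: L6 covers 6 new species (frog, bat, badger, otter, heron, adder).
Pick 2: L8 covers 5 new species (newt, owl, vole, trout, moth).
Pick 3: L4 covers 1 new species (kingfisher).
Greedy uses 3 transects.

3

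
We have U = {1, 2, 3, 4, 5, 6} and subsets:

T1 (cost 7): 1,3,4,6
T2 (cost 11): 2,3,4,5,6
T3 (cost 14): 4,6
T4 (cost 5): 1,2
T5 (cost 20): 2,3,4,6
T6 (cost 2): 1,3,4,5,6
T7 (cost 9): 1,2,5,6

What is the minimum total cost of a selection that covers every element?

7

T4, T6 cover every element at cost 5 + 2 = 7.
Any cover uses at least 2 sets; among all covering selections none totals below 7.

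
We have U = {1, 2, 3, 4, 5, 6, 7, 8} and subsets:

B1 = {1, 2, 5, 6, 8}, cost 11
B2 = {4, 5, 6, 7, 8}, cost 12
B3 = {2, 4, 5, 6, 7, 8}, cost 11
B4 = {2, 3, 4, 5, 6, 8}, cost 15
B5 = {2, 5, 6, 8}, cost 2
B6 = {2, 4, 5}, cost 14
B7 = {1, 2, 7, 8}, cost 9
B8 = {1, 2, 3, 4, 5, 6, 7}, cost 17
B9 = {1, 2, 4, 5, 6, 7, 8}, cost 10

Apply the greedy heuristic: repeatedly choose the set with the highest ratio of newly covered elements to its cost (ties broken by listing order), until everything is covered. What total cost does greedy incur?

Pick 1: B5 adds 4 new (2, 5, 6, 8) at cost 2 (ratio 4/2).
Pick 2: B9 adds 3 new (1, 4, 7) at cost 10 (ratio 3/10).
Pick 3: B4 adds 1 new (3) at cost 15 (ratio 1/15).
Greedy total cost: 2 + 10 + 15 = 27. (The true optimum is 19, so greedy overshoots here.)

27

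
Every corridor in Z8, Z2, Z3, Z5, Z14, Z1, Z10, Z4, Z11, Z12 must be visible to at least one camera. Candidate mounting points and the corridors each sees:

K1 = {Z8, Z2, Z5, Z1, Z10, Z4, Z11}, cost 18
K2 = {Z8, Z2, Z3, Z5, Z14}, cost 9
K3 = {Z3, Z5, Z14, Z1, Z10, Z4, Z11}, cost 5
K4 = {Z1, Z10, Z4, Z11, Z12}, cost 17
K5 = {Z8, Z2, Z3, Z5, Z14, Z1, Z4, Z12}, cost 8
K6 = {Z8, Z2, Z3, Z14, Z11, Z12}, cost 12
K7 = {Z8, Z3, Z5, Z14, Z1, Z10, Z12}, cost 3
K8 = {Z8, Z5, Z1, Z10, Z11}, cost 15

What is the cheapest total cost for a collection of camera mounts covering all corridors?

K3, K5 cover every corridor at cost 5 + 8 = 13.
Any cover uses at least 2 camera mounts; among all covering selections none totals below 13.

13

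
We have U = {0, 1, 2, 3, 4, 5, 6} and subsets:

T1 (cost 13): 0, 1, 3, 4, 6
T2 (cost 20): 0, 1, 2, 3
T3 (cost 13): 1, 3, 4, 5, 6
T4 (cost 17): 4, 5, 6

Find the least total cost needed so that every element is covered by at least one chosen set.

33

T2, T3 cover every element at cost 20 + 13 = 33.
Any cover uses at least 2 sets; among all covering selections none totals below 33.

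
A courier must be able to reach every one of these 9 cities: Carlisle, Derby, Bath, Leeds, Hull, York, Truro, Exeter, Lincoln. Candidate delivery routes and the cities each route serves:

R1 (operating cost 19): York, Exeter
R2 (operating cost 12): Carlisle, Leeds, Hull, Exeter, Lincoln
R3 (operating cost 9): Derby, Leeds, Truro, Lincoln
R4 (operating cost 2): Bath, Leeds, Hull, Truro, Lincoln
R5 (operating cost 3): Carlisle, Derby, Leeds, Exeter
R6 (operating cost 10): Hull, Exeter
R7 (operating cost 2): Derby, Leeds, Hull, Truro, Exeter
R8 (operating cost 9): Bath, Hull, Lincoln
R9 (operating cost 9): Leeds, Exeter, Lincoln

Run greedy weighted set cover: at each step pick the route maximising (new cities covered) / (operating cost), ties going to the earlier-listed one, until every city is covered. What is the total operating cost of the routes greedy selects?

Pick 1: R4 adds 5 new (Bath, Leeds, Hull, Truro, Lincoln) at operating cost 2 (ratio 5/2).
Pick 2: R5 adds 3 new (Carlisle, Derby, Exeter) at operating cost 3 (ratio 3/3).
Pick 3: R1 adds 1 new (York) at operating cost 19 (ratio 1/19).
Greedy total operating cost: 2 + 3 + 19 = 24.

24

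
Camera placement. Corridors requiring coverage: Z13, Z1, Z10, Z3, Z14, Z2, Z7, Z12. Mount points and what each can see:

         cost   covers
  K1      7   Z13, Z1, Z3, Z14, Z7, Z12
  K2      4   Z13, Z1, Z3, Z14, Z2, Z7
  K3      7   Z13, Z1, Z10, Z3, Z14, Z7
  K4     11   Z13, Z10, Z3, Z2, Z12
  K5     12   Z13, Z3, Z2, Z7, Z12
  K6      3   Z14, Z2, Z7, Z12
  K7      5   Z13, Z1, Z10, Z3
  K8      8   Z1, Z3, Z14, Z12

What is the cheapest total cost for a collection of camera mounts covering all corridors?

K6, K7 cover every corridor at cost 3 + 5 = 8.
Any cover uses at least 2 camera mounts; among all covering selections none totals below 8.

8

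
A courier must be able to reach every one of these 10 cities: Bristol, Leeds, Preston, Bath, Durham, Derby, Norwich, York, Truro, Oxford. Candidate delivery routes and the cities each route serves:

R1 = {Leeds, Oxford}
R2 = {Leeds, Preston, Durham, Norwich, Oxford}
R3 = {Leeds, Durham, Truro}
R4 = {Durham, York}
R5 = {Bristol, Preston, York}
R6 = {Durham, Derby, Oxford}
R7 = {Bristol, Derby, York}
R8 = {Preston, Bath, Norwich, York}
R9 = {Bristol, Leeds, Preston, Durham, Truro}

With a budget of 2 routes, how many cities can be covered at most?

Choosing R2, R7 covers {Bristol, Leeds, Preston, Durham, Derby, Norwich, York, Oxford} — 8 cities.
No choice of 2 routes does better; here Bath, Truro are left uncovered.

8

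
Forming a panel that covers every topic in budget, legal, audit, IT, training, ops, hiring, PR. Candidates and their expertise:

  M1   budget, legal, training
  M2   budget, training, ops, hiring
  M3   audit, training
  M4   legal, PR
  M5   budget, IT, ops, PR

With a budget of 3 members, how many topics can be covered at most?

7

Choosing M1, M2, M5 covers {budget, legal, IT, training, ops, hiring, PR} — 7 topics.
No choice of 3 members does better; here audit is left uncovered.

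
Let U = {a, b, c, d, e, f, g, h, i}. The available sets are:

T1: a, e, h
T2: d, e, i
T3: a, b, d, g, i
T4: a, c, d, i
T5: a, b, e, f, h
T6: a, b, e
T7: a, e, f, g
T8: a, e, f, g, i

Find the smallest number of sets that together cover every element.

T3, T4, T5 together cover {a, b, c, d, e, f, g, h, i} — every element.
No 2 of the 8 sets cover everything (all 28 pairs fall short), so 3 is minimum.

3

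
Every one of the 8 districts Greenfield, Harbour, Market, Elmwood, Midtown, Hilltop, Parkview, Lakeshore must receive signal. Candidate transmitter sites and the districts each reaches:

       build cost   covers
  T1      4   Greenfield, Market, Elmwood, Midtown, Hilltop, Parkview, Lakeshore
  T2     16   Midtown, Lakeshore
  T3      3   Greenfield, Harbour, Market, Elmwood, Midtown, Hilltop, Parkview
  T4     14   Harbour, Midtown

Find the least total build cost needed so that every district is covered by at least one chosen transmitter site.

T1, T3 cover every district at build cost 4 + 3 = 7.
Any cover uses at least 2 transmitter sites; among all covering selections none totals below 7.

7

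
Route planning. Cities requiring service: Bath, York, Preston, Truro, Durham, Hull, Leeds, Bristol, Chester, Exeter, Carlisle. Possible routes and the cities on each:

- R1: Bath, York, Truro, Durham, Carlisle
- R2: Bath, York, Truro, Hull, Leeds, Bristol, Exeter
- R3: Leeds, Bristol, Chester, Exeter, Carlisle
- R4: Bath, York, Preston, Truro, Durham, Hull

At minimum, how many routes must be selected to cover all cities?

2

R3, R4 together cover {Bath, York, Preston, Truro, Durham, Hull, Leeds, Bristol, Chester, Exeter, Carlisle} — every city.
No single route contains all 11 cities, so 2 is optimal.
Greedy (largest uncovered first) would take R2, R1, R3, R4 — 4 routes — but 2 suffice.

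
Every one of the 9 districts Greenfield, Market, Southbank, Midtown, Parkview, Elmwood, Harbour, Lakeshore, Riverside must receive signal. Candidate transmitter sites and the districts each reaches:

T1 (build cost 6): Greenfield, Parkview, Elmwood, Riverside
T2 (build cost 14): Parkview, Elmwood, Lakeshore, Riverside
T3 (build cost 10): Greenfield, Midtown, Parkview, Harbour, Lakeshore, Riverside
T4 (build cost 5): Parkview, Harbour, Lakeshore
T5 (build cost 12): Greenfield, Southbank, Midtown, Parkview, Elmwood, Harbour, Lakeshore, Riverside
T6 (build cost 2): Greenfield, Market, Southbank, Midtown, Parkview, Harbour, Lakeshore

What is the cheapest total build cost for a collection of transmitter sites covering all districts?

T1, T6 cover every district at build cost 6 + 2 = 8.
Any cover uses at least 2 transmitter sites; among all covering selections none totals below 8.

8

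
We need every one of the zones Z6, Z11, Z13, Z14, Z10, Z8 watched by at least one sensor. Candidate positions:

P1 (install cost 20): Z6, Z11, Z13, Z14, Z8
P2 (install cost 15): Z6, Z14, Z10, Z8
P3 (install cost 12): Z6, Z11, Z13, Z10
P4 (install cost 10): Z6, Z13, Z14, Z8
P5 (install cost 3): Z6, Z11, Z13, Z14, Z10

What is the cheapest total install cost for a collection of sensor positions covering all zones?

13

P4, P5 cover every zone at install cost 10 + 3 = 13.
Any cover uses at least 2 sensor positions; among all covering selections none totals below 13.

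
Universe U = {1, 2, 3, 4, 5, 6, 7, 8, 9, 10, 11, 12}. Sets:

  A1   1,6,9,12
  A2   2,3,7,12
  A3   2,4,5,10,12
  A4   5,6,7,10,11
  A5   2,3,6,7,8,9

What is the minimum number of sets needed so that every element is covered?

4

A1, A3, A4, A5 together cover {1, 2, 3, 4, 5, 6, 7, 8, 9, 10, 11, 12} — every element.
No 3 of the 5 sets cover everything (all 10 triples fall short), so 4 is minimum.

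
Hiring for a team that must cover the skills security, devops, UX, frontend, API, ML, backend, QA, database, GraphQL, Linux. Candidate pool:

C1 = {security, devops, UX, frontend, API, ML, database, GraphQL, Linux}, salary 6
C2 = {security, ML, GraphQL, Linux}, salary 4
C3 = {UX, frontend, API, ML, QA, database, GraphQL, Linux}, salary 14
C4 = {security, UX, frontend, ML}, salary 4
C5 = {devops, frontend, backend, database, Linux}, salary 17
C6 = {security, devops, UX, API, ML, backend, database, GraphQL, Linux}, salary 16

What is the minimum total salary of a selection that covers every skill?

30

C3, C6 cover every skill at salary 14 + 16 = 30.
Any cover uses at least 2 candidates; among all covering selections none totals below 30.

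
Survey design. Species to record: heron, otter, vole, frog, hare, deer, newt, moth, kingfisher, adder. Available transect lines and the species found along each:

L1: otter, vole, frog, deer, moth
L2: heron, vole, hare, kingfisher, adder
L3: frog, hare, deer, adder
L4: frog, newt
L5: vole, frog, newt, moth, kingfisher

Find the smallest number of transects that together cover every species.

L1, L2, L4 together cover {heron, otter, vole, frog, hare, deer, newt, moth, kingfisher, adder} — every species.
No 2 of the 5 transects cover everything (all 10 pairs fall short), so 3 is minimum.

3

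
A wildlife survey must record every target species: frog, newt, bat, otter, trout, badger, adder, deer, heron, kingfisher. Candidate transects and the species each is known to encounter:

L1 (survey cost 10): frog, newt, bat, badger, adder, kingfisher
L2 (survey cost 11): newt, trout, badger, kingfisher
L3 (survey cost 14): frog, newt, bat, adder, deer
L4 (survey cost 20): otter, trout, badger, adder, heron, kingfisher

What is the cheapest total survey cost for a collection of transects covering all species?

34

L3, L4 cover every species at survey cost 14 + 20 = 34.
Any cover uses at least 2 transects; among all covering selections none totals below 34.
Greedy by coverage-per-survey cost would pick L1, L4, L3 for 44 — worse than the optimum 34.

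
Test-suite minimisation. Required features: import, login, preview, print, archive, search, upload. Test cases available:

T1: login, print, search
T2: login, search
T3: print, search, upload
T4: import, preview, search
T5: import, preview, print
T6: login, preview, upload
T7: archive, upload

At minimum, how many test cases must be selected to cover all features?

3

T1, T4, T7 together cover {import, login, preview, print, archive, search, upload} — every feature.
No 2 of the 7 test cases cover everything (all 21 pairs fall short), so 3 is minimum.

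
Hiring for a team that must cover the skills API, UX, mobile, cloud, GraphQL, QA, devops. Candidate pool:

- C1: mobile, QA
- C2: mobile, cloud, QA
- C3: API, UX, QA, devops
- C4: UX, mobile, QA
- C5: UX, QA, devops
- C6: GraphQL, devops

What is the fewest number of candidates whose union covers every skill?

C2, C3, C6 together cover {API, UX, mobile, cloud, GraphQL, QA, devops} — every skill.
No 2 of the 6 candidates cover everything (all 15 pairs fall short), so 3 is minimum.

3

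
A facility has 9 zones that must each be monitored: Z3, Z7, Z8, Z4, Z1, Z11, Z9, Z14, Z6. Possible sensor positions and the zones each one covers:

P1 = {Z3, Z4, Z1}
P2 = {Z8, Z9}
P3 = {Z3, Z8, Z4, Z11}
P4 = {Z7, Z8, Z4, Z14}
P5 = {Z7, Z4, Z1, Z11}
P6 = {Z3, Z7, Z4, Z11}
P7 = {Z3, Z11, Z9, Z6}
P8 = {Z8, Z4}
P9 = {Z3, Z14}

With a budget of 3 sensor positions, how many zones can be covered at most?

9

Choosing P1, P4, P7 covers {Z3, Z7, Z8, Z4, Z1, Z11, Z9, Z14, Z6} — 9 zones.
That is all 9 zones.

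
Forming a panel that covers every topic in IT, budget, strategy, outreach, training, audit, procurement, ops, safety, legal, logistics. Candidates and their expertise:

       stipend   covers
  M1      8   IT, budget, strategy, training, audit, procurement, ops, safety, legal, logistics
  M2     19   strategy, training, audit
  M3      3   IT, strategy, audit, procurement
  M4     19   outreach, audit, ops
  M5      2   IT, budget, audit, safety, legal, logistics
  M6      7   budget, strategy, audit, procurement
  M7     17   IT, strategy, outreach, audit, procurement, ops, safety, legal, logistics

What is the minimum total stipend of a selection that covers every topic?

M1, M7 cover every topic at stipend 8 + 17 = 25.
Any cover uses at least 2 members; among all covering selections none totals below 25.
Greedy by coverage-per-stipend would pick M5, M3, M1, M7 for 30 — worse than the optimum 25.

25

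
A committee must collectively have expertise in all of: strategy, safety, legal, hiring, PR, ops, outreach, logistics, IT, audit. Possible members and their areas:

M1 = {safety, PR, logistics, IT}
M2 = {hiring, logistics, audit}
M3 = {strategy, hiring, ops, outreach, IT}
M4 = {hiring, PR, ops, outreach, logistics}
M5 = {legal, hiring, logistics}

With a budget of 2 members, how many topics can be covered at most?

8

Choosing M1, M3 covers {strategy, safety, hiring, PR, ops, outreach, logistics, IT} — 8 topics.
No choice of 2 members does better; here legal, audit are left uncovered.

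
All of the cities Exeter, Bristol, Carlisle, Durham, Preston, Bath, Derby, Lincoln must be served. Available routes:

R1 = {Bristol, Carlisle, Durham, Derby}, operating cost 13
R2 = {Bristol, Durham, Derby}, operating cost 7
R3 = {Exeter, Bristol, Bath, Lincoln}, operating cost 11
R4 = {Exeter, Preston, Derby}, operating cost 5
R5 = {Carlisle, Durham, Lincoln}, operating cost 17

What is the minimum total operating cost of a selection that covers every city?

29

R1, R3, R4 cover every city at operating cost 13 + 11 + 5 = 29.
Any cover uses at least 3 routes; among all covering selections none totals below 29.
Greedy by coverage-per-operating cost would pick R4, R2, R3, R1 for 36 — worse than the optimum 29.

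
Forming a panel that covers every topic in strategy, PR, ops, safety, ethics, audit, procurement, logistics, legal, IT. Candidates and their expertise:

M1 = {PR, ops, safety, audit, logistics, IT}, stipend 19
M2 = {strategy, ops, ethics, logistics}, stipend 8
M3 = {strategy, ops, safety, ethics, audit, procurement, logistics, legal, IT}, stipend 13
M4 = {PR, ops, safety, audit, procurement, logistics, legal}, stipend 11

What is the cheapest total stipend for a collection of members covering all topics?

M3, M4 cover every topic at stipend 13 + 11 = 24.
Any cover uses at least 2 members; among all covering selections none totals below 24.

24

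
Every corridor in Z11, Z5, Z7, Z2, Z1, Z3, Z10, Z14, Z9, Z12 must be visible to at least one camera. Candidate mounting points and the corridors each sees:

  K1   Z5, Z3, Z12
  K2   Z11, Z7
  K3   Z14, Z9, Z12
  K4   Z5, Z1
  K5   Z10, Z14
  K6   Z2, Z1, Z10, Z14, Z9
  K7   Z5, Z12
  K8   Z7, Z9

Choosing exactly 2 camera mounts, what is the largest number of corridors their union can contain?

Choosing K1, K6 covers {Z5, Z2, Z1, Z3, Z10, Z14, Z9, Z12} — 8 corridors.
No choice of 2 camera mounts does better; here Z11, Z7 are left uncovered.

8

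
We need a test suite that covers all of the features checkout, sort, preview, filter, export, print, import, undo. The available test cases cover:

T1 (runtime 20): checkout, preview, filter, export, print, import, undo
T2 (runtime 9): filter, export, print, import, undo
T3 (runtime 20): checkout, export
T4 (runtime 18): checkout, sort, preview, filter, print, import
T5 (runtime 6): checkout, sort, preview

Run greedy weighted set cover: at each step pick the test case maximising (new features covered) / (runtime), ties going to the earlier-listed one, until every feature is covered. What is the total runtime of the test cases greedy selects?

15

Pick 1: T2 adds 5 new (filter, export, print, import, undo) at runtime 9 (ratio 5/9).
Pick 2: T5 adds 3 new (checkout, sort, preview) at runtime 6 (ratio 3/6).
Greedy total runtime: 9 + 6 = 15.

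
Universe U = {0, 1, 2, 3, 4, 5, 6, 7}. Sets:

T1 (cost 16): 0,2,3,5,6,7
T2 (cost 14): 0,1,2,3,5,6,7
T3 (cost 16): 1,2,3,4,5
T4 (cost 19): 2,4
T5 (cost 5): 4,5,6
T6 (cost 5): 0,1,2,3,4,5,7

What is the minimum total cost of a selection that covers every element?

T5, T6 cover every element at cost 5 + 5 = 10.
Any cover uses at least 2 sets; among all covering selections none totals below 10.

10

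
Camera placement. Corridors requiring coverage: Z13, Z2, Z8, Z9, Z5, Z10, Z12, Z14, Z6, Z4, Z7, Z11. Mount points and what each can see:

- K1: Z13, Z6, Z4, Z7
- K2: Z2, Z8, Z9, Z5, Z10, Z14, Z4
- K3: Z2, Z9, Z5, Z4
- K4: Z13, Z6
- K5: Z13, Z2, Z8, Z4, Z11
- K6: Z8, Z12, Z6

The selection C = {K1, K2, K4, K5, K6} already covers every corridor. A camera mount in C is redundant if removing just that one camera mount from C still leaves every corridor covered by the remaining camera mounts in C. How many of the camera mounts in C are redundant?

Drop K1: Z7 uncovered — not redundant.
Drop K2: Z9, Z5, Z10, Z14 uncovered — not redundant.
Drop K4: the rest still cover every corridor — redundant.
Drop K5: Z11 uncovered — not redundant.
Drop K6: Z12 uncovered — not redundant.
1 redundant: K4.

1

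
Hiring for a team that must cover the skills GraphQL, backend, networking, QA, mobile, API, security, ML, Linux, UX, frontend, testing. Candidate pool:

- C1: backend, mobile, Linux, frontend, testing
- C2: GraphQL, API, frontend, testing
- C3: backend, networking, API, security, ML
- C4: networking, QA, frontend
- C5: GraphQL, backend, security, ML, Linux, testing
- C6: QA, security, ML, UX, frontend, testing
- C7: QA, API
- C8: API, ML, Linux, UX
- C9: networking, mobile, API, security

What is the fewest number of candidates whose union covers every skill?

3

C5, C6, C9 together cover {GraphQL, backend, networking, QA, mobile, API, security, ML, Linux, UX, frontend, testing} — every skill.
No 2 of the 9 candidates cover everything (all 36 pairs fall short), so 3 is minimum.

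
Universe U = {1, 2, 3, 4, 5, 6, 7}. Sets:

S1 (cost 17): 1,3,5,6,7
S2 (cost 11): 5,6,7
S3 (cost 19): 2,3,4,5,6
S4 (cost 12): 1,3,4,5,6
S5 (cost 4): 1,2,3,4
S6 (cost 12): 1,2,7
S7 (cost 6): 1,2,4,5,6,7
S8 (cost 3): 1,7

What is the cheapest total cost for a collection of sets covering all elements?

10

S5, S7 cover every element at cost 4 + 6 = 10.
Any cover uses at least 2 sets; among all covering selections none totals below 10.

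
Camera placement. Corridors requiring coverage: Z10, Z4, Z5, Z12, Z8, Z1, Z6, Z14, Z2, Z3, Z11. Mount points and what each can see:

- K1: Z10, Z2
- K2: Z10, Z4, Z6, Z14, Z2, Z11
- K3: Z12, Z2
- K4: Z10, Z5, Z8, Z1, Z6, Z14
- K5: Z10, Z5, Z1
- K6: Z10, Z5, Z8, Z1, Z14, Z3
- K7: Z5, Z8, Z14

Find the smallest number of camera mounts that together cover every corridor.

K2, K3, K6 together cover {Z10, Z4, Z5, Z12, Z8, Z1, Z6, Z14, Z2, Z3, Z11} — every corridor.
No 2 of the 7 camera mounts cover everything (all 21 pairs fall short), so 3 is minimum.

3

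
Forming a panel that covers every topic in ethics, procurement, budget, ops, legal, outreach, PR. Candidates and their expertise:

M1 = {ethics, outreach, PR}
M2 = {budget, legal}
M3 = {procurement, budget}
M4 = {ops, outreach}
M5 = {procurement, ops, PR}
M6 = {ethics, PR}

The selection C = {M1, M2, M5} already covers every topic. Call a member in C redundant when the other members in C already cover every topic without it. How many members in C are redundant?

Drop M1: ethics, outreach uncovered — not redundant.
Drop M2: budget, legal uncovered — not redundant.
Drop M5: procurement, ops uncovered — not redundant.
None of the members in C is redundant.

0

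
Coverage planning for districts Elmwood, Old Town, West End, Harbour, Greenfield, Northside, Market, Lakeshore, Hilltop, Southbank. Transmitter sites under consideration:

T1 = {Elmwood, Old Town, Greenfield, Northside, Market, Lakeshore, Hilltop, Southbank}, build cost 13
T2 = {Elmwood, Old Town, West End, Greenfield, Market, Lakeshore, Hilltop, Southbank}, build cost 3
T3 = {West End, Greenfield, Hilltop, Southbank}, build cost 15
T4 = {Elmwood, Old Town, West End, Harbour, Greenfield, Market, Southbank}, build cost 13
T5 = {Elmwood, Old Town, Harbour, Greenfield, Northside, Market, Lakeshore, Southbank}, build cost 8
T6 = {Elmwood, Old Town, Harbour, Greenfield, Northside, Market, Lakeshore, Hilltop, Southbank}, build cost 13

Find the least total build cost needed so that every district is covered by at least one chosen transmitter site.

11

T2, T5 cover every district at build cost 3 + 8 = 11.
Any cover uses at least 2 transmitter sites; among all covering selections none totals below 11.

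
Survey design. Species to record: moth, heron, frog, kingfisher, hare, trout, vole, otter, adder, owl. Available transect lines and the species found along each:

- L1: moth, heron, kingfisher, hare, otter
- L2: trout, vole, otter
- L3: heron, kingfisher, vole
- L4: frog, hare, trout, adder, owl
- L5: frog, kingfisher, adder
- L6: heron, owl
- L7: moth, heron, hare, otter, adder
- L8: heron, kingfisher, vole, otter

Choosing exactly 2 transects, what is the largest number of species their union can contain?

9

Choosing L1, L4 covers {moth, heron, frog, kingfisher, hare, trout, otter, adder, owl} — 9 species.
No choice of 2 transects does better; here vole is left uncovered.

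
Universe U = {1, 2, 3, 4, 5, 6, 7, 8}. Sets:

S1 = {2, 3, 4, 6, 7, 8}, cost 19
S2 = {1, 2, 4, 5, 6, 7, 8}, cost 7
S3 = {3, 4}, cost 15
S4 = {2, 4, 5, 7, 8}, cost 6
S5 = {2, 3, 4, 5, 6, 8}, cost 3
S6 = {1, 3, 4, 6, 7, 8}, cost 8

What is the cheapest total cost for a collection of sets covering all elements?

10

S2, S5 cover every element at cost 7 + 3 = 10.
Any cover uses at least 2 sets; among all covering selections none totals below 10.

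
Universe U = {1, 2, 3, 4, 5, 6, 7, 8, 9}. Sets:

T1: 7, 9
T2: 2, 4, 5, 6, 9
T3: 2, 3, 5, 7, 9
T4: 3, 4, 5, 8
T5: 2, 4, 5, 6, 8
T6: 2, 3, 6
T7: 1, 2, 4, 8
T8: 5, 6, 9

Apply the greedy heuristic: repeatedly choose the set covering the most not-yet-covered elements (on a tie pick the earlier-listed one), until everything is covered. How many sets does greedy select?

3

Pick 1: T2 covers 5 new elements (2, 4, 5, 6, 9).
Pick 2: T3 covers 2 new elements (3, 7).
Pick 3: T7 covers 2 new elements (1, 8).
Greedy uses 3 sets.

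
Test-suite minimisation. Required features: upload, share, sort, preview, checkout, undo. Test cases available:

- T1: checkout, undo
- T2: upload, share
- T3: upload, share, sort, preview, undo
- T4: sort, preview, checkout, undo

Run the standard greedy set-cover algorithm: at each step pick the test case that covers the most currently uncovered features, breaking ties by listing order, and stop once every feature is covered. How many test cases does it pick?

Pick 1: T3 covers 5 new features (upload, share, sort, preview, undo).
Pick 2: T1 covers 1 new features (checkout).
Greedy uses 2 test cases.

2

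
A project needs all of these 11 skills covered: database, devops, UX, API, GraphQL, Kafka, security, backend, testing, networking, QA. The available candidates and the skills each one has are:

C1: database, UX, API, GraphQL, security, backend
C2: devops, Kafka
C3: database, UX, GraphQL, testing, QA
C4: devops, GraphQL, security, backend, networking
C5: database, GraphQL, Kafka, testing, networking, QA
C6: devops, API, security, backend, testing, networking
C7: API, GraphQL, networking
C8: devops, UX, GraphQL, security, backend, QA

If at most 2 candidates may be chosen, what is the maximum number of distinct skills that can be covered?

10

Choosing C1, C5 covers {database, UX, API, GraphQL, Kafka, security, backend, testing, networking, QA} — 10 skills.
No choice of 2 candidates does better; here devops is left uncovered.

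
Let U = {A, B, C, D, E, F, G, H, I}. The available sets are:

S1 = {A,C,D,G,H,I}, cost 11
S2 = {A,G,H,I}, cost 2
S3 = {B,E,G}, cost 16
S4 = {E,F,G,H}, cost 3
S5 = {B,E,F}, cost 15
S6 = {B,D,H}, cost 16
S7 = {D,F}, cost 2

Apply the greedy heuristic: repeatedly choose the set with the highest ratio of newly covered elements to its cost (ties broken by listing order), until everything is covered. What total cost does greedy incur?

Pick 1: S2 adds 4 new (A, G, H, I) at cost 2 (ratio 4/2).
Pick 2: S7 adds 2 new (D, F) at cost 2 (ratio 2/2).
Pick 3: S4 adds 1 new (E) at cost 3 (ratio 1/3).
Pick 4: S1 adds 1 new (C) at cost 11 (ratio 1/11).
Pick 5: S5 adds 1 new (B) at cost 15 (ratio 1/15).
Greedy total cost: 2 + 2 + 3 + 11 + 15 = 33. (The true optimum is 26, so greedy overshoots here.)

33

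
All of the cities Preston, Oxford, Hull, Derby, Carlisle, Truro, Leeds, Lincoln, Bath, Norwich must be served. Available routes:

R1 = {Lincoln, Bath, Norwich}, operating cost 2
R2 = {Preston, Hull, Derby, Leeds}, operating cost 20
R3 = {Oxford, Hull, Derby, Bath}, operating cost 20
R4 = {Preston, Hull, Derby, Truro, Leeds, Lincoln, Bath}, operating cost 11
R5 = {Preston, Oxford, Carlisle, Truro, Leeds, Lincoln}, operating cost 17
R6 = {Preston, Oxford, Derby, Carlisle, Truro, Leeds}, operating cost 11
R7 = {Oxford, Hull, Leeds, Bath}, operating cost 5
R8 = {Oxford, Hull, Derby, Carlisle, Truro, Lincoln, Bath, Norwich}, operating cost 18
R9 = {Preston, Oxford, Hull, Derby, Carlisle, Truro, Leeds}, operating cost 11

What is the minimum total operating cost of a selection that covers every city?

13

R1, R9 cover every city at operating cost 2 + 11 = 13.
Any cover uses at least 2 routes; among all covering selections none totals below 13.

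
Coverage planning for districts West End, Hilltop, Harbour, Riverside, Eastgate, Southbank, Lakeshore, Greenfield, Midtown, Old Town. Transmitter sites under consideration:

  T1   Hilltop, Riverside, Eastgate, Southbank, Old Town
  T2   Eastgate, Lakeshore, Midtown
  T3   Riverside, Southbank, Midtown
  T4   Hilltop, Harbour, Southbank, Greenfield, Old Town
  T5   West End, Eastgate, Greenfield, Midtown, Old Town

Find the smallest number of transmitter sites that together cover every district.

T1, T2, T4, T5 together cover {West End, Hilltop, Harbour, Riverside, Eastgate, Southbank, Lakeshore, Greenfield, Midtown, Old Town} — every district.
No 3 of the 5 transmitter sites cover everything (all 10 triples fall short), so 4 is minimum.

4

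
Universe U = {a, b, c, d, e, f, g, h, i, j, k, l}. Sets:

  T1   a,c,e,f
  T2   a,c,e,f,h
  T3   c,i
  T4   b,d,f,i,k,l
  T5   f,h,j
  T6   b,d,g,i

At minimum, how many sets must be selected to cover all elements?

4

T1, T4, T5, T6 together cover {a, b, c, d, e, f, g, h, i, j, k, l} — every element.
No 3 of the 6 sets cover everything (all 20 triples fall short), so 4 is minimum.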